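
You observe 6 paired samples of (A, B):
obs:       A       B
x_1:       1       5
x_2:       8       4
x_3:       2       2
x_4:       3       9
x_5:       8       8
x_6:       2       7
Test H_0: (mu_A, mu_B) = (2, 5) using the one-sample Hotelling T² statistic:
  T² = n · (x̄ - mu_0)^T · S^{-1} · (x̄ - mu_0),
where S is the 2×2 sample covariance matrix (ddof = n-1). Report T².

Step 1 — sample mean vector:
  mean(A) = (1 + 8 + 2 + 3 + 8 + 2) / 6 = 24/6 = 4
  mean(B) = (5 + 4 + 2 + 9 + 8 + 7) / 6 = 35/6 = 5.8333
  x̄ = (4, 5.8333),  deviation x̄ - mu_0 = (4, 5.8333) - (2, 5) = (2, 0.8333).

Step 2 — sample covariance matrix, S[i,j] = (1/(n-1)) · Σ_k (x_{k,i} - mean_i) · (x_{k,j} - mean_j), divisor n-1 = 5:
  S[A,A] = ((-3)·(-3) + (4)·(4) + (-2)·(-2) + (-1)·(-1) + (4)·(4) + (-2)·(-2)) / 5 = 50/5 = 10
  S[A,B] = ((-3)·(-0.8333) + (4)·(-1.8333) + (-2)·(-3.8333) + (-1)·(3.1667) + (4)·(2.1667) + (-2)·(1.1667)) / 5 = 6/5 = 1.2
  S[B,B] = ((-0.8333)·(-0.8333) + (-1.8333)·(-1.8333) + (-3.8333)·(-3.8333) + (3.1667)·(3.1667) + (2.1667)·(2.1667) + (1.1667)·(1.1667)) / 5 = 34.8333/5 = 6.9667
  S = [[10, 1.2],
 [1.2, 6.9667]].

Step 3 — invert S. det(S) = 10·6.9667 - (1.2)² = 68.2267.
  S^{-1} = (1/det) · [[d, -b], [-b, a]] = [[0.1021, -0.0176],
 [-0.0176, 0.1466]].

Step 4 — quadratic form (x̄ - mu_0)^T · S^{-1} · (x̄ - mu_0):
  S^{-1} · (x̄ - mu_0) = (0.1896, 0.087),
  (x̄ - mu_0)^T · [...] = (2)·(0.1896) + (0.8333)·(0.087) = 0.4516.

Step 5 — scale by n: T² = 6 · 0.4516 = 2.7096.

T² ≈ 2.7096


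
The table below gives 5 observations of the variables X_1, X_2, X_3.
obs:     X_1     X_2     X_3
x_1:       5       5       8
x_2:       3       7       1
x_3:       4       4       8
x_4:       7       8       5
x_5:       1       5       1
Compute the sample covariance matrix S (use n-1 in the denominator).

Step 1 — column means:
  mean(X_1) = (5 + 3 + 4 + 7 + 1) / 5 = 20/5 = 4
  mean(X_2) = (5 + 7 + 4 + 8 + 5) / 5 = 29/5 = 5.8
  mean(X_3) = (8 + 1 + 8 + 5 + 1) / 5 = 23/5 = 4.6

Step 2 — sample covariance S[i,j] = (1/(n-1)) · Σ_k (x_{k,i} - mean_i) · (x_{k,j} - mean_j), with n-1 = 4.
  S[X_1,X_1] = ((1)·(1) + (-1)·(-1) + (0)·(0) + (3)·(3) + (-3)·(-3)) / 4 = 20/4 = 5
  S[X_1,X_2] = ((1)·(-0.8) + (-1)·(1.2) + (0)·(-1.8) + (3)·(2.2) + (-3)·(-0.8)) / 4 = 7/4 = 1.75
  S[X_1,X_3] = ((1)·(3.4) + (-1)·(-3.6) + (0)·(3.4) + (3)·(0.4) + (-3)·(-3.6)) / 4 = 19/4 = 4.75
  S[X_2,X_2] = ((-0.8)·(-0.8) + (1.2)·(1.2) + (-1.8)·(-1.8) + (2.2)·(2.2) + (-0.8)·(-0.8)) / 4 = 10.8/4 = 2.7
  S[X_2,X_3] = ((-0.8)·(3.4) + (1.2)·(-3.6) + (-1.8)·(3.4) + (2.2)·(0.4) + (-0.8)·(-3.6)) / 4 = -9.4/4 = -2.35
  S[X_3,X_3] = ((3.4)·(3.4) + (-3.6)·(-3.6) + (3.4)·(3.4) + (0.4)·(0.4) + (-3.6)·(-3.6)) / 4 = 49.2/4 = 12.3

S is symmetric (S[j,i] = S[i,j]). Assembling:

S = [[5, 1.75, 4.75],
 [1.75, 2.7, -2.35],
 [4.75, -2.35, 12.3]]


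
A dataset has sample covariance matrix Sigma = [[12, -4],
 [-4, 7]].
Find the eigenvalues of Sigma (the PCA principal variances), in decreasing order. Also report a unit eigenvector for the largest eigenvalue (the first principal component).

Step 1 — characteristic polynomial of 2×2 Sigma:
  det(Sigma - λI) = λ² - trace · λ + det = 0.
  trace = 12 + 7 = 19, det = 12·7 - (-4)² = 68.
Step 2 — discriminant:
  Δ = trace² - 4·det = 361 - 272 = 89.
Step 3 — eigenvalues:
  λ = (trace ± √Δ)/2 = (19 ± 9.434)/2,
  λ_1 = 14.217,  λ_2 = 4.783.

Step 4 — unit eigenvector for λ_1: solve (Sigma - λ_1 I)v = 0. First row:
  (12 - 14.217)·v_x + (-4)·v_y = 0, i.e. (-2.217)·v_x + (-4)·v_y = 0,
  so v ∝ (b, λ_1 - a) = (-4, 2.217); multiply by -1 so the first entry is positive: u = (4, -2.217).
  ||u|| = √((4)² + (-2.217)²) = √(20.915) ≈ 4.5733,
  v_1 = u/||u|| ≈ (0.8746, -0.4848) (||v_1|| = 1).

λ_1 = 14.217,  λ_2 = 4.783;  v_1 ≈ (0.8746, -0.4848)


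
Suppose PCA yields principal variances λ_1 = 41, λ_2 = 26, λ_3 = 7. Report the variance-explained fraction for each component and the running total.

Step 1 — total variance = trace(Sigma) = Σ λ_i = 41 + 26 + 7 = 74.

Step 2 — fraction explained by component i = λ_i / Σ λ:
  PC1: 41/74 = 0.5541
  PC2: 26/74 = 0.3514
  PC3: 7/74 = 0.0946

Step 3 — cumulative fraction after k components = (λ_1 + ... + λ_k) / Σ λ:
  k = 1: 41/74 = 0.5541
  k = 2: (41 + 26)/74 = 67/74 = 0.9054
  k = 3: (41 + 26 + 7)/74 = 74/74 = 1

Summary (fraction, with percent):

explained: PC1 0.5541 (55.41%), PC2 0.3514 (35.14%), PC3 0.0946 (9.46%);  cumulative: 0.5541, 0.9054, 1


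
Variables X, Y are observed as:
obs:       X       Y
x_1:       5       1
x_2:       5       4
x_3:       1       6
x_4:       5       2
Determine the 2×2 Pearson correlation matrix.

Step 1 — column means:
  mean(X) = (5 + 5 + 1 + 5) / 4 = 16/4 = 4
  mean(Y) = (1 + 4 + 6 + 2) / 4 = 13/4 = 3.25

Step 2 — sample variances and covariances s[i,j] = (1/(n-1)) · Σ_k (x_{k,i} - mean_i) · (x_{k,j} - mean_j), with n-1 = 3:
  s[X,X] = ((1)·(1) + (1)·(1) + (-3)·(-3) + (1)·(1)) / 3 = 12/3 = 4
  s[X,Y] = ((1)·(-2.25) + (1)·(0.75) + (-3)·(2.75) + (1)·(-1.25)) / 3 = -11/3 = -3.6667
  s[Y,Y] = ((-2.25)·(-2.25) + (0.75)·(0.75) + (2.75)·(2.75) + (-1.25)·(-1.25)) / 3 = 14.75/3 = 4.9167
  Sample standard deviations s_i = √(s[i,i]):
  s(X) = √(4) = 2
  s(Y) = √(4.9167) = 2.2174

Step 3 — r_{ij} = s_{ij} / (s_i · s_j):
  r[X,X] = 1 (diagonal).
  r[X,Y] = -3.6667 / (2 · 2.2174) = -3.6667 / 4.4347 = -0.8268
  r[Y,Y] = 1 (diagonal).

R is symmetric with unit diagonal. Assembling:

R = [[1, -0.8268],
 [-0.8268, 1]]


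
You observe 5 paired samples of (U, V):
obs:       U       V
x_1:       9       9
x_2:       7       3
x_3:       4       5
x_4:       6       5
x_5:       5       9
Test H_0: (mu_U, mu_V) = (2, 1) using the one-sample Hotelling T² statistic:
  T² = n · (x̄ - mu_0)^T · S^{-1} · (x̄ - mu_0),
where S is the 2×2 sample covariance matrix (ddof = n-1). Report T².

Step 1 — sample mean vector:
  mean(U) = (9 + 7 + 4 + 6 + 5) / 5 = 31/5 = 6.2
  mean(V) = (9 + 3 + 5 + 5 + 9) / 5 = 31/5 = 6.2
  x̄ = (6.2, 6.2),  deviation x̄ - mu_0 = (6.2, 6.2) - (2, 1) = (4.2, 5.2).

Step 2 — sample covariance matrix, S[i,j] = (1/(n-1)) · Σ_k (x_{k,i} - mean_i) · (x_{k,j} - mean_j), divisor n-1 = 4:
  S[U,U] = ((2.8)·(2.8) + (0.8)·(0.8) + (-2.2)·(-2.2) + (-0.2)·(-0.2) + (-1.2)·(-1.2)) / 4 = 14.8/4 = 3.7
  S[U,V] = ((2.8)·(2.8) + (0.8)·(-3.2) + (-2.2)·(-1.2) + (-0.2)·(-1.2) + (-1.2)·(2.8)) / 4 = 4.8/4 = 1.2
  S[V,V] = ((2.8)·(2.8) + (-3.2)·(-3.2) + (-1.2)·(-1.2) + (-1.2)·(-1.2) + (2.8)·(2.8)) / 4 = 28.8/4 = 7.2
  S = [[3.7, 1.2],
 [1.2, 7.2]].

Step 3 — invert S. det(S) = 3.7·7.2 - (1.2)² = 25.2.
  S^{-1} = (1/det) · [[d, -b], [-b, a]] = [[0.2857, -0.0476],
 [-0.0476, 0.1468]].

Step 4 — quadratic form (x̄ - mu_0)^T · S^{-1} · (x̄ - mu_0):
  S^{-1} · (x̄ - mu_0) = (0.9524, 0.5635),
  (x̄ - mu_0)^T · [...] = (4.2)·(0.9524) + (5.2)·(0.5635) = 6.9302.

Step 5 — scale by n: T² = 5 · 6.9302 = 34.6508.

T² ≈ 34.6508


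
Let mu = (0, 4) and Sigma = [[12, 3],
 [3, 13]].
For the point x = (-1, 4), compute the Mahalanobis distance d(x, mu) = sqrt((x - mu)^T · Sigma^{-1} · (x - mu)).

Step 1 — centre the observation: (x - mu) = (-1, 0).

Step 2 — invert Sigma. det(Sigma) = 12·13 - (3)² = 147.
  Sigma^{-1} = (1/det) · [[d, -b], [-b, a]] = [[0.0884, -0.0204],
 [-0.0204, 0.0816]].

Step 3 — form the quadratic (x - mu)^T · Sigma^{-1} · (x - mu):
  Sigma^{-1} · (x - mu) = (-0.0884, 0.0204).
  (x - mu)^T · [Sigma^{-1} · (x - mu)] = (-1)·(-0.0884) + (0)·(0.0204) = 0.0884.

Step 4 — take square root: d = √(0.0884) ≈ 0.2974.

d(x, mu) = √(0.0884) ≈ 0.2974


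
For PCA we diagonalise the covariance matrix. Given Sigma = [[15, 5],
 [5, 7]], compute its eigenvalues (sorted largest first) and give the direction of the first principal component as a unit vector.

Step 1 — characteristic polynomial of 2×2 Sigma:
  det(Sigma - λI) = λ² - trace · λ + det = 0.
  trace = 15 + 7 = 22, det = 15·7 - (5)² = 80.
Step 2 — discriminant:
  Δ = trace² - 4·det = 484 - 320 = 164.
Step 3 — eigenvalues:
  λ = (trace ± √Δ)/2 = (22 ± 12.8062)/2,
  λ_1 = 17.4031,  λ_2 = 4.5969.

Step 4 — unit eigenvector for λ_1: solve (Sigma - λ_1 I)v = 0. First row:
  (15 - 17.4031)·v_x + (5)·v_y = 0, i.e. (-2.4031)·v_x + (5)·v_y = 0,
  so v ∝ (b, λ_1 - a) = (5, 2.4031) = u.
  ||u|| = √((5)² + (2.4031)²) = √(30.775) ≈ 5.5475,
  v_1 = u/||u|| ≈ (0.9013, 0.4332) (||v_1|| = 1).

λ_1 = 17.4031,  λ_2 = 4.5969;  v_1 ≈ (0.9013, 0.4332)


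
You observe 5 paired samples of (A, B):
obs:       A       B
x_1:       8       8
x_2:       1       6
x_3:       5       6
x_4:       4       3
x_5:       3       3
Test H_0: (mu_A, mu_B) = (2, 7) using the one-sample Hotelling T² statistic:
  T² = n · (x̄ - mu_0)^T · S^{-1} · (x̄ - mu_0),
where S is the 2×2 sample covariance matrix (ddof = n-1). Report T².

Step 1 — sample mean vector:
  mean(A) = (8 + 1 + 5 + 4 + 3) / 5 = 21/5 = 4.2
  mean(B) = (8 + 6 + 6 + 3 + 3) / 5 = 26/5 = 5.2
  x̄ = (4.2, 5.2),  deviation x̄ - mu_0 = (4.2, 5.2) - (2, 7) = (2.2, -1.8).

Step 2 — sample covariance matrix, S[i,j] = (1/(n-1)) · Σ_k (x_{k,i} - mean_i) · (x_{k,j} - mean_j), divisor n-1 = 4:
  S[A,A] = ((3.8)·(3.8) + (-3.2)·(-3.2) + (0.8)·(0.8) + (-0.2)·(-0.2) + (-1.2)·(-1.2)) / 4 = 26.8/4 = 6.7
  S[A,B] = ((3.8)·(2.8) + (-3.2)·(0.8) + (0.8)·(0.8) + (-0.2)·(-2.2) + (-1.2)·(-2.2)) / 4 = 11.8/4 = 2.95
  S[B,B] = ((2.8)·(2.8) + (0.8)·(0.8) + (0.8)·(0.8) + (-2.2)·(-2.2) + (-2.2)·(-2.2)) / 4 = 18.8/4 = 4.7
  S = [[6.7, 2.95],
 [2.95, 4.7]].

Step 3 — invert S. det(S) = 6.7·4.7 - (2.95)² = 22.7875.
  S^{-1} = (1/det) · [[d, -b], [-b, a]] = [[0.2063, -0.1295],
 [-0.1295, 0.294]].

Step 4 — quadratic form (x̄ - mu_0)^T · S^{-1} · (x̄ - mu_0):
  S^{-1} · (x̄ - mu_0) = (0.6868, -0.814),
  (x̄ - mu_0)^T · [...] = (2.2)·(0.6868) + (-1.8)·(-0.814) = 2.9762.

Step 5 — scale by n: T² = 5 · 2.9762 = 14.881.

T² ≈ 14.881


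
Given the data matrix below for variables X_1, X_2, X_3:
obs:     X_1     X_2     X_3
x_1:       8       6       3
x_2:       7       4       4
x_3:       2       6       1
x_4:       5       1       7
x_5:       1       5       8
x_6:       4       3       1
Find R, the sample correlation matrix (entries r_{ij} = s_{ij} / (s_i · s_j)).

Step 1 — column means:
  mean(X_1) = (8 + 7 + 2 + 5 + 1 + 4) / 6 = 27/6 = 4.5
  mean(X_2) = (6 + 4 + 6 + 1 + 5 + 3) / 6 = 25/6 = 4.1667
  mean(X_3) = (3 + 4 + 1 + 7 + 8 + 1) / 6 = 24/6 = 4

Step 2 — sample variances and covariances s[i,j] = (1/(n-1)) · Σ_k (x_{k,i} - mean_i) · (x_{k,j} - mean_j), with n-1 = 5:
  s[X_1,X_1] = ((3.5)·(3.5) + (2.5)·(2.5) + (-2.5)·(-2.5) + (0.5)·(0.5) + (-3.5)·(-3.5) + (-0.5)·(-0.5)) / 5 = 37.5/5 = 7.5
  s[X_1,X_2] = ((3.5)·(1.8333) + (2.5)·(-0.1667) + (-2.5)·(1.8333) + (0.5)·(-3.1667) + (-3.5)·(0.8333) + (-0.5)·(-1.1667)) / 5 = -2.5/5 = -0.5
  s[X_1,X_3] = ((3.5)·(-1) + (2.5)·(0) + (-2.5)·(-3) + (0.5)·(3) + (-3.5)·(4) + (-0.5)·(-3)) / 5 = -7/5 = -1.4
  s[X_2,X_2] = ((1.8333)·(1.8333) + (-0.1667)·(-0.1667) + (1.8333)·(1.8333) + (-3.1667)·(-3.1667) + (0.8333)·(0.8333) + (-1.1667)·(-1.1667)) / 5 = 18.8333/5 = 3.7667
  s[X_2,X_3] = ((1.8333)·(-1) + (-0.1667)·(0) + (1.8333)·(-3) + (-3.1667)·(3) + (0.8333)·(4) + (-1.1667)·(-3)) / 5 = -10/5 = -2
  s[X_3,X_3] = ((-1)·(-1) + (0)·(0) + (-3)·(-3) + (3)·(3) + (4)·(4) + (-3)·(-3)) / 5 = 44/5 = 8.8
  Sample standard deviations s_i = √(s[i,i]):
  s(X_1) = √(7.5) = 2.7386
  s(X_2) = √(3.7667) = 1.9408
  s(X_3) = √(8.8) = 2.9665

Step 3 — r_{ij} = s_{ij} / (s_i · s_j):
  r[X_1,X_1] = 1 (diagonal).
  r[X_1,X_2] = -0.5 / (2.7386 · 1.9408) = -0.5 / 5.3151 = -0.0941
  r[X_1,X_3] = -1.4 / (2.7386 · 2.9665) = -1.4 / 8.124 = -0.1723
  r[X_2,X_2] = 1 (diagonal).
  r[X_2,X_3] = -2 / (1.9408 · 2.9665) = -2 / 5.7573 = -0.3474
  r[X_3,X_3] = 1 (diagonal).

R is symmetric with unit diagonal. Assembling:

R = [[1, -0.0941, -0.1723],
 [-0.0941, 1, -0.3474],
 [-0.1723, -0.3474, 1]]


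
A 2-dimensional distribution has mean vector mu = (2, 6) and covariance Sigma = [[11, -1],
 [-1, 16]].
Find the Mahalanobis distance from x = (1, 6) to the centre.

Step 1 — centre the observation: (x - mu) = (-1, 0).

Step 2 — invert Sigma. det(Sigma) = 11·16 - (-1)² = 175.
  Sigma^{-1} = (1/det) · [[d, -b], [-b, a]] = [[0.0914, 0.0057],
 [0.0057, 0.0629]].

Step 3 — form the quadratic (x - mu)^T · Sigma^{-1} · (x - mu):
  Sigma^{-1} · (x - mu) = (-0.0914, -0.0057).
  (x - mu)^T · [Sigma^{-1} · (x - mu)] = (-1)·(-0.0914) + (0)·(-0.0057) = 0.0914.

Step 4 — take square root: d = √(0.0914) ≈ 0.3024.

d(x, mu) = √(0.0914) ≈ 0.3024


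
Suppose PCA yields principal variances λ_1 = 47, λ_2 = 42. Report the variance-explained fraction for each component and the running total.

Step 1 — total variance = trace(Sigma) = Σ λ_i = 47 + 42 = 89.

Step 2 — fraction explained by component i = λ_i / Σ λ:
  PC1: 47/89 = 0.5281
  PC2: 42/89 = 0.4719

Step 3 — cumulative fraction after k components = (λ_1 + ... + λ_k) / Σ λ:
  k = 1: 47/89 = 0.5281
  k = 2: (47 + 42)/89 = 89/89 = 1

Summary (fraction, with percent):

explained: PC1 0.5281 (52.81%), PC2 0.4719 (47.19%);  cumulative: 0.5281, 1


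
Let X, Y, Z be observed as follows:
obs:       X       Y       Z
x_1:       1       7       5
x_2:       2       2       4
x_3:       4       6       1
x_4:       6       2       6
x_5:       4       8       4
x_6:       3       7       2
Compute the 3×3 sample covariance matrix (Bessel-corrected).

Step 1 — column means:
  mean(X) = (1 + 2 + 4 + 6 + 4 + 3) / 6 = 20/6 = 3.3333
  mean(Y) = (7 + 2 + 6 + 2 + 8 + 7) / 6 = 32/6 = 5.3333
  mean(Z) = (5 + 4 + 1 + 6 + 4 + 2) / 6 = 22/6 = 3.6667

Step 2 — sample covariance S[i,j] = (1/(n-1)) · Σ_k (x_{k,i} - mean_i) · (x_{k,j} - mean_j), with n-1 = 5.
  S[X,X] = ((-2.3333)·(-2.3333) + (-1.3333)·(-1.3333) + (0.6667)·(0.6667) + (2.6667)·(2.6667) + (0.6667)·(0.6667) + (-0.3333)·(-0.3333)) / 5 = 15.3333/5 = 3.0667
  S[X,Y] = ((-2.3333)·(1.6667) + (-1.3333)·(-3.3333) + (0.6667)·(0.6667) + (2.6667)·(-3.3333) + (0.6667)·(2.6667) + (-0.3333)·(1.6667)) / 5 = -6.6667/5 = -1.3333
  S[X,Z] = ((-2.3333)·(1.3333) + (-1.3333)·(0.3333) + (0.6667)·(-2.6667) + (2.6667)·(2.3333) + (0.6667)·(0.3333) + (-0.3333)·(-1.6667)) / 5 = 1.6667/5 = 0.3333
  S[Y,Y] = ((1.6667)·(1.6667) + (-3.3333)·(-3.3333) + (0.6667)·(0.6667) + (-3.3333)·(-3.3333) + (2.6667)·(2.6667) + (1.6667)·(1.6667)) / 5 = 35.3333/5 = 7.0667
  S[Y,Z] = ((1.6667)·(1.3333) + (-3.3333)·(0.3333) + (0.6667)·(-2.6667) + (-3.3333)·(2.3333) + (2.6667)·(0.3333) + (1.6667)·(-1.6667)) / 5 = -10.3333/5 = -2.0667
  S[Z,Z] = ((1.3333)·(1.3333) + (0.3333)·(0.3333) + (-2.6667)·(-2.6667) + (2.3333)·(2.3333) + (0.3333)·(0.3333) + (-1.6667)·(-1.6667)) / 5 = 17.3333/5 = 3.4667

S is symmetric (S[j,i] = S[i,j]). Assembling:

S = [[3.0667, -1.3333, 0.3333],
 [-1.3333, 7.0667, -2.0667],
 [0.3333, -2.0667, 3.4667]]


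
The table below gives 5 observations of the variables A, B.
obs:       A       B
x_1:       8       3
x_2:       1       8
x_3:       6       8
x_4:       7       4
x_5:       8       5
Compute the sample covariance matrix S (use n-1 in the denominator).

Step 1 — column means:
  mean(A) = (8 + 1 + 6 + 7 + 8) / 5 = 30/5 = 6
  mean(B) = (3 + 8 + 8 + 4 + 5) / 5 = 28/5 = 5.6

Step 2 — sample covariance S[i,j] = (1/(n-1)) · Σ_k (x_{k,i} - mean_i) · (x_{k,j} - mean_j), with n-1 = 4.
  S[A,A] = ((2)·(2) + (-5)·(-5) + (0)·(0) + (1)·(1) + (2)·(2)) / 4 = 34/4 = 8.5
  S[A,B] = ((2)·(-2.6) + (-5)·(2.4) + (0)·(2.4) + (1)·(-1.6) + (2)·(-0.6)) / 4 = -20/4 = -5
  S[B,B] = ((-2.6)·(-2.6) + (2.4)·(2.4) + (2.4)·(2.4) + (-1.6)·(-1.6) + (-0.6)·(-0.6)) / 4 = 21.2/4 = 5.3

S is symmetric (S[j,i] = S[i,j]). Assembling:

S = [[8.5, -5],
 [-5, 5.3]]


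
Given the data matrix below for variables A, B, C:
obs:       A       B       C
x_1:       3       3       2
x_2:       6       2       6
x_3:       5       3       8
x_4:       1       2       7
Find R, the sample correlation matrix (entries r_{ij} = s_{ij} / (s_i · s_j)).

Step 1 — column means:
  mean(A) = (3 + 6 + 5 + 1) / 4 = 15/4 = 3.75
  mean(B) = (3 + 2 + 3 + 2) / 4 = 10/4 = 2.5
  mean(C) = (2 + 6 + 8 + 7) / 4 = 23/4 = 5.75

Step 2 — sample variances and covariances s[i,j] = (1/(n-1)) · Σ_k (x_{k,i} - mean_i) · (x_{k,j} - mean_j), with n-1 = 3:
  s[A,A] = ((-0.75)·(-0.75) + (2.25)·(2.25) + (1.25)·(1.25) + (-2.75)·(-2.75)) / 3 = 14.75/3 = 4.9167
  s[A,B] = ((-0.75)·(0.5) + (2.25)·(-0.5) + (1.25)·(0.5) + (-2.75)·(-0.5)) / 3 = 0.5/3 = 0.1667
  s[A,C] = ((-0.75)·(-3.75) + (2.25)·(0.25) + (1.25)·(2.25) + (-2.75)·(1.25)) / 3 = 2.75/3 = 0.9167
  s[B,B] = ((0.5)·(0.5) + (-0.5)·(-0.5) + (0.5)·(0.5) + (-0.5)·(-0.5)) / 3 = 1/3 = 0.3333
  s[B,C] = ((0.5)·(-3.75) + (-0.5)·(0.25) + (0.5)·(2.25) + (-0.5)·(1.25)) / 3 = -1.5/3 = -0.5
  s[C,C] = ((-3.75)·(-3.75) + (0.25)·(0.25) + (2.25)·(2.25) + (1.25)·(1.25)) / 3 = 20.75/3 = 6.9167
  Sample standard deviations s_i = √(s[i,i]):
  s(A) = √(4.9167) = 2.2174
  s(B) = √(0.3333) = 0.5774
  s(C) = √(6.9167) = 2.63

Step 3 — r_{ij} = s_{ij} / (s_i · s_j):
  r[A,A] = 1 (diagonal).
  r[A,B] = 0.1667 / (2.2174 · 0.5774) = 0.1667 / 1.2802 = 0.1302
  r[A,C] = 0.9167 / (2.2174 · 2.63) = 0.9167 / 5.8315 = 0.1572
  r[B,B] = 1 (diagonal).
  r[B,C] = -0.5 / (0.5774 · 2.63) = -0.5 / 1.5184 = -0.3293
  r[C,C] = 1 (diagonal).

R is symmetric with unit diagonal. Assembling:

R = [[1, 0.1302, 0.1572],
 [0.1302, 1, -0.3293],
 [0.1572, -0.3293, 1]]


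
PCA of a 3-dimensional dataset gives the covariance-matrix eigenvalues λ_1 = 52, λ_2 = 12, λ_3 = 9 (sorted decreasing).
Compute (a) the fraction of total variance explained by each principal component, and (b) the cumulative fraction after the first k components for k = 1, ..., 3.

Step 1 — total variance = trace(Sigma) = Σ λ_i = 52 + 12 + 9 = 73.

Step 2 — fraction explained by component i = λ_i / Σ λ:
  PC1: 52/73 = 0.7123
  PC2: 12/73 = 0.1644
  PC3: 9/73 = 0.1233

Step 3 — cumulative fraction after k components = (λ_1 + ... + λ_k) / Σ λ:
  k = 1: 52/73 = 0.7123
  k = 2: (52 + 12)/73 = 64/73 = 0.8767
  k = 3: (52 + 12 + 9)/73 = 73/73 = 1

Summary (fraction, with percent):

explained: PC1 0.7123 (71.23%), PC2 0.1644 (16.44%), PC3 0.1233 (12.33%);  cumulative: 0.7123, 0.8767, 1


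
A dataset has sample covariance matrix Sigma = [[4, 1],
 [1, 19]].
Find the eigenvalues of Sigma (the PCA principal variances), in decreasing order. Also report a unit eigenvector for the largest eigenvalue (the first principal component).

Step 1 — characteristic polynomial of 2×2 Sigma:
  det(Sigma - λI) = λ² - trace · λ + det = 0.
  trace = 4 + 19 = 23, det = 4·19 - (1)² = 75.
Step 2 — discriminant:
  Δ = trace² - 4·det = 529 - 300 = 229.
Step 3 — eigenvalues:
  λ = (trace ± √Δ)/2 = (23 ± 15.1327)/2,
  λ_1 = 19.0664,  λ_2 = 3.9336.

Step 4 — unit eigenvector for λ_1: solve (Sigma - λ_1 I)v = 0. First row:
  (4 - 19.0664)·v_x + (1)·v_y = 0, i.e. (-15.0664)·v_x + (1)·v_y = 0,
  so v ∝ (b, λ_1 - a) = (1, 15.0664) = u.
  ||u|| = √((1)² + (15.0664)²) = √(227.9956) ≈ 15.0995,
  v_1 = u/||u|| ≈ (0.0662, 0.9978) (||v_1|| = 1).

λ_1 = 19.0664,  λ_2 = 3.9336;  v_1 ≈ (0.0662, 0.9978)


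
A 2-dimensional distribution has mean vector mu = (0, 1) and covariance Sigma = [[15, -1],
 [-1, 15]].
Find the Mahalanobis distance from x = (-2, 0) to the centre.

Step 1 — centre the observation: (x - mu) = (-2, -1).

Step 2 — invert Sigma. det(Sigma) = 15·15 - (-1)² = 224.
  Sigma^{-1} = (1/det) · [[d, -b], [-b, a]] = [[0.067, 0.0045],
 [0.0045, 0.067]].

Step 3 — form the quadratic (x - mu)^T · Sigma^{-1} · (x - mu):
  Sigma^{-1} · (x - mu) = (-0.1384, -0.0759).
  (x - mu)^T · [Sigma^{-1} · (x - mu)] = (-2)·(-0.1384) + (-1)·(-0.0759) = 0.3527.

Step 4 — take square root: d = √(0.3527) ≈ 0.5939.

d(x, mu) = √(0.3527) ≈ 0.5939


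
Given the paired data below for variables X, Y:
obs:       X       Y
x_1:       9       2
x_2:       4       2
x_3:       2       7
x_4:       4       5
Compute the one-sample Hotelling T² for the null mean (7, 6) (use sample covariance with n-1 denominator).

Step 1 — sample mean vector:
  mean(X) = (9 + 4 + 2 + 4) / 4 = 19/4 = 4.75
  mean(Y) = (2 + 2 + 7 + 5) / 4 = 16/4 = 4
  x̄ = (4.75, 4),  deviation x̄ - mu_0 = (4.75, 4) - (7, 6) = (-2.25, -2).

Step 2 — sample covariance matrix, S[i,j] = (1/(n-1)) · Σ_k (x_{k,i} - mean_i) · (x_{k,j} - mean_j), divisor n-1 = 3:
  S[X,X] = ((4.25)·(4.25) + (-0.75)·(-0.75) + (-2.75)·(-2.75) + (-0.75)·(-0.75)) / 3 = 26.75/3 = 8.9167
  S[X,Y] = ((4.25)·(-2) + (-0.75)·(-2) + (-2.75)·(3) + (-0.75)·(1)) / 3 = -16/3 = -5.3333
  S[Y,Y] = ((-2)·(-2) + (-2)·(-2) + (3)·(3) + (1)·(1)) / 3 = 18/3 = 6
  S = [[8.9167, -5.3333],
 [-5.3333, 6]].

Step 3 — invert S. det(S) = 8.9167·6 - (-5.3333)² = 25.0556.
  S^{-1} = (1/det) · [[d, -b], [-b, a]] = [[0.2395, 0.2129],
 [0.2129, 0.3559]].

Step 4 — quadratic form (x̄ - mu_0)^T · S^{-1} · (x̄ - mu_0):
  S^{-1} · (x̄ - mu_0) = (-0.9645, -1.1907),
  (x̄ - mu_0)^T · [...] = (-2.25)·(-0.9645) + (-2)·(-1.1907) = 4.5516.

Step 5 — scale by n: T² = 4 · 4.5516 = 18.2062.

T² ≈ 18.2062


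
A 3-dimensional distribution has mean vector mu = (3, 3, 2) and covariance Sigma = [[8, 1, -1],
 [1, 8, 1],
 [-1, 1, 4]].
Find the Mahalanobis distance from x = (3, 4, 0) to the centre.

Step 1 — centre the observation: (x - mu) = (0, 1, -2).

Step 2 — invert Sigma (cofactor / det for 3×3, or solve directly):
  Sigma^{-1} = [[0.1325, -0.0214, 0.0385],
 [-0.0214, 0.1325, -0.0385],
 [0.0385, -0.0385, 0.2692]].

Step 3 — form the quadratic (x - mu)^T · Sigma^{-1} · (x - mu):
  Sigma^{-1} · (x - mu) = (-0.0983, 0.2094, -0.5769).
  (x - mu)^T · [Sigma^{-1} · (x - mu)] = (0)·(-0.0983) + (1)·(0.2094) + (-2)·(-0.5769) = 1.3632.

Step 4 — take square root: d = √(1.3632) ≈ 1.1676.

d(x, mu) = √(1.3632) ≈ 1.1676


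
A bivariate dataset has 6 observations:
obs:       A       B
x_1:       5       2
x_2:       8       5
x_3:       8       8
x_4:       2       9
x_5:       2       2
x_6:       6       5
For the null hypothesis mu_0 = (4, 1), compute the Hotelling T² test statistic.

Step 1 — sample mean vector:
  mean(A) = (5 + 8 + 8 + 2 + 2 + 6) / 6 = 31/6 = 5.1667
  mean(B) = (2 + 5 + 8 + 9 + 2 + 5) / 6 = 31/6 = 5.1667
  x̄ = (5.1667, 5.1667),  deviation x̄ - mu_0 = (5.1667, 5.1667) - (4, 1) = (1.1667, 4.1667).

Step 2 — sample covariance matrix, S[i,j] = (1/(n-1)) · Σ_k (x_{k,i} - mean_i) · (x_{k,j} - mean_j), divisor n-1 = 5:
  S[A,A] = ((-0.1667)·(-0.1667) + (2.8333)·(2.8333) + (2.8333)·(2.8333) + (-3.1667)·(-3.1667) + (-3.1667)·(-3.1667) + (0.8333)·(0.8333)) / 5 = 36.8333/5 = 7.3667
  S[A,B] = ((-0.1667)·(-3.1667) + (2.8333)·(-0.1667) + (2.8333)·(2.8333) + (-3.1667)·(3.8333) + (-3.1667)·(-3.1667) + (0.8333)·(-0.1667)) / 5 = 5.8333/5 = 1.1667
  S[B,B] = ((-3.1667)·(-3.1667) + (-0.1667)·(-0.1667) + (2.8333)·(2.8333) + (3.8333)·(3.8333) + (-3.1667)·(-3.1667) + (-0.1667)·(-0.1667)) / 5 = 42.8333/5 = 8.5667
  S = [[7.3667, 1.1667],
 [1.1667, 8.5667]].

Step 3 — invert S. det(S) = 7.3667·8.5667 - (1.1667)² = 61.7467.
  S^{-1} = (1/det) · [[d, -b], [-b, a]] = [[0.1387, -0.0189],
 [-0.0189, 0.1193]].

Step 4 — quadratic form (x̄ - mu_0)^T · S^{-1} · (x̄ - mu_0):
  S^{-1} · (x̄ - mu_0) = (0.0831, 0.4751),
  (x̄ - mu_0)^T · [...] = (1.1667)·(0.0831) + (4.1667)·(0.4751) = 2.0764.

Step 5 — scale by n: T² = 6 · 2.0764 = 12.4584.

T² ≈ 12.4584


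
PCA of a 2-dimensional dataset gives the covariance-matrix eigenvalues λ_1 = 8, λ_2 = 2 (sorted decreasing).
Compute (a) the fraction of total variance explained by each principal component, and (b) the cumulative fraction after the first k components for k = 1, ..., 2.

Step 1 — total variance = trace(Sigma) = Σ λ_i = 8 + 2 = 10.

Step 2 — fraction explained by component i = λ_i / Σ λ:
  PC1: 8/10 = 0.8
  PC2: 2/10 = 0.2

Step 3 — cumulative fraction after k components = (λ_1 + ... + λ_k) / Σ λ:
  k = 1: 8/10 = 0.8
  k = 2: (8 + 2)/10 = 10/10 = 1

Summary (fraction, with percent):

explained: PC1 0.8 (80%), PC2 0.2 (20%);  cumulative: 0.8, 1


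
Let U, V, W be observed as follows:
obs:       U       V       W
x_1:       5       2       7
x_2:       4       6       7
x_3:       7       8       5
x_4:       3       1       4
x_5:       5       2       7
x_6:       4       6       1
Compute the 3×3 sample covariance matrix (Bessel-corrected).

Step 1 — column means:
  mean(U) = (5 + 4 + 7 + 3 + 5 + 4) / 6 = 28/6 = 4.6667
  mean(V) = (2 + 6 + 8 + 1 + 2 + 6) / 6 = 25/6 = 4.1667
  mean(W) = (7 + 7 + 5 + 4 + 7 + 1) / 6 = 31/6 = 5.1667

Step 2 — sample covariance S[i,j] = (1/(n-1)) · Σ_k (x_{k,i} - mean_i) · (x_{k,j} - mean_j), with n-1 = 5.
  S[U,U] = ((0.3333)·(0.3333) + (-0.6667)·(-0.6667) + (2.3333)·(2.3333) + (-1.6667)·(-1.6667) + (0.3333)·(0.3333) + (-0.6667)·(-0.6667)) / 5 = 9.3333/5 = 1.8667
  S[U,V] = ((0.3333)·(-2.1667) + (-0.6667)·(1.8333) + (2.3333)·(3.8333) + (-1.6667)·(-3.1667) + (0.3333)·(-2.1667) + (-0.6667)·(1.8333)) / 5 = 10.3333/5 = 2.0667
  S[U,W] = ((0.3333)·(1.8333) + (-0.6667)·(1.8333) + (2.3333)·(-0.1667) + (-1.6667)·(-1.1667) + (0.3333)·(1.8333) + (-0.6667)·(-4.1667)) / 5 = 4.3333/5 = 0.8667
  S[V,V] = ((-2.1667)·(-2.1667) + (1.8333)·(1.8333) + (3.8333)·(3.8333) + (-3.1667)·(-3.1667) + (-2.1667)·(-2.1667) + (1.8333)·(1.8333)) / 5 = 40.8333/5 = 8.1667
  S[V,W] = ((-2.1667)·(1.8333) + (1.8333)·(1.8333) + (3.8333)·(-0.1667) + (-3.1667)·(-1.1667) + (-2.1667)·(1.8333) + (1.8333)·(-4.1667)) / 5 = -9.1667/5 = -1.8333
  S[W,W] = ((1.8333)·(1.8333) + (1.8333)·(1.8333) + (-0.1667)·(-0.1667) + (-1.1667)·(-1.1667) + (1.8333)·(1.8333) + (-4.1667)·(-4.1667)) / 5 = 28.8333/5 = 5.7667

S is symmetric (S[j,i] = S[i,j]). Assembling:

S = [[1.8667, 2.0667, 0.8667],
 [2.0667, 8.1667, -1.8333],
 [0.8667, -1.8333, 5.7667]]


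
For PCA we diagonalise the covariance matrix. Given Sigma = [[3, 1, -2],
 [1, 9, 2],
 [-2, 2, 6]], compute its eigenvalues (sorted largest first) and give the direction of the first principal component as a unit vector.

Step 1 — characteristic polynomial p(λ) = det(λI - Sigma) = λ³ - tr·λ² + c_1·λ - det, where tr = trace, c_1 = sum of the principal 2×2 minors, det = det(Sigma):
  tr = 3 + 9 + 6 = 18,
  c_1 = (3·9 - (1)²) + (3·6 - (-2)²) + (9·6 - (2)²) = 26 + 14 + 50 = 90,
  det = 3·(9·6 - (2)²) - (1)·((1)·6 - (2)·(-2)) + (-2)·((1)·(2) - 9·(-2)) = 3·(50) - (1)·(10) + (-2)·(20) = 100.
  So p(λ) = λ³ - 18λ² + 90λ - 100.
Step 2 — look for an integer root (rational root theorem: any rational root is an integer divisor of 100). Testing λ = 10:
  p(10) = 1000 - 1800 + 900 - 100 = 0  ✓
  Dividing out (λ - 10): p(λ) = (λ - 10)(λ² - 8λ + 10).
Step 3 — remaining eigenvalues from the quadratic λ² - 8λ + 10 = 0:
  Δ = 8² - 4·10 = 64 - 40 = 24,  λ = (8 ± √24)/2 = (8 ± 4.899)/2 ≈ 6.4495 or 1.5505.
  Sorted: λ_1 = 10,  λ_2 = 6.4495,  λ_3 = 1.5505  (check: sum = 18 = tr ✓).

Step 4 — unit eigenvector for λ_1 = 10: v spans the null space of (Sigma - λ_1 I), whose rows are
  r_1 = (-7, 1, -2),  r_2 = (1, -1, 2),  r_3 = (-2, 2, -4).
  v is orthogonal to every row, so take v ∝ r_1 × r_2 = ((1)·(2) - (-2)·(-1), (-2)·(1) - (-7)·(2), (-7)·(-1) - (1)·(1)) = (0, 12, 6).
  Rescale (divide by 6): u = (0, 2, 1).
  ||u|| = √((0)² + (2)² + (1)²) = √(5) ≈ 2.2361,  v_1 = u/||u|| ≈ (0, 0.8944, 0.4472) (||v_1|| = 1).

λ_1 = 10,  λ_2 = 6.4495,  λ_3 = 1.5505;  v_1 ≈ (0, 0.8944, 0.4472)


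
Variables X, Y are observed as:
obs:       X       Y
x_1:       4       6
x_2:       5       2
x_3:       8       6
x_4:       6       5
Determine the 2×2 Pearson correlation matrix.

Step 1 — column means:
  mean(X) = (4 + 5 + 8 + 6) / 4 = 23/4 = 5.75
  mean(Y) = (6 + 2 + 6 + 5) / 4 = 19/4 = 4.75

Step 2 — sample variances and covariances s[i,j] = (1/(n-1)) · Σ_k (x_{k,i} - mean_i) · (x_{k,j} - mean_j), with n-1 = 3:
  s[X,X] = ((-1.75)·(-1.75) + (-0.75)·(-0.75) + (2.25)·(2.25) + (0.25)·(0.25)) / 3 = 8.75/3 = 2.9167
  s[X,Y] = ((-1.75)·(1.25) + (-0.75)·(-2.75) + (2.25)·(1.25) + (0.25)·(0.25)) / 3 = 2.75/3 = 0.9167
  s[Y,Y] = ((1.25)·(1.25) + (-2.75)·(-2.75) + (1.25)·(1.25) + (0.25)·(0.25)) / 3 = 10.75/3 = 3.5833
  Sample standard deviations s_i = √(s[i,i]):
  s(X) = √(2.9167) = 1.7078
  s(Y) = √(3.5833) = 1.893

Step 3 — r_{ij} = s_{ij} / (s_i · s_j):
  r[X,X] = 1 (diagonal).
  r[X,Y] = 0.9167 / (1.7078 · 1.893) = 0.9167 / 3.2329 = 0.2835
  r[Y,Y] = 1 (diagonal).

R is symmetric with unit diagonal. Assembling:

R = [[1, 0.2835],
 [0.2835, 1]]


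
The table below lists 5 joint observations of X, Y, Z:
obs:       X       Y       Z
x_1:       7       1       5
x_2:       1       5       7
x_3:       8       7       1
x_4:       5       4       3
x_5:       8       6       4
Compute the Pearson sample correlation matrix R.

Step 1 — column means:
  mean(X) = (7 + 1 + 8 + 5 + 8) / 5 = 29/5 = 5.8
  mean(Y) = (1 + 5 + 7 + 4 + 6) / 5 = 23/5 = 4.6
  mean(Z) = (5 + 7 + 1 + 3 + 4) / 5 = 20/5 = 4

Step 2 — sample variances and covariances s[i,j] = (1/(n-1)) · Σ_k (x_{k,i} - mean_i) · (x_{k,j} - mean_j), with n-1 = 4:
  s[X,X] = ((1.2)·(1.2) + (-4.8)·(-4.8) + (2.2)·(2.2) + (-0.8)·(-0.8) + (2.2)·(2.2)) / 4 = 34.8/4 = 8.7
  s[X,Y] = ((1.2)·(-3.6) + (-4.8)·(0.4) + (2.2)·(2.4) + (-0.8)·(-0.6) + (2.2)·(1.4)) / 4 = 2.6/4 = 0.65
  s[X,Z] = ((1.2)·(1) + (-4.8)·(3) + (2.2)·(-3) + (-0.8)·(-1) + (2.2)·(0)) / 4 = -19/4 = -4.75
  s[Y,Y] = ((-3.6)·(-3.6) + (0.4)·(0.4) + (2.4)·(2.4) + (-0.6)·(-0.6) + (1.4)·(1.4)) / 4 = 21.2/4 = 5.3
  s[Y,Z] = ((-3.6)·(1) + (0.4)·(3) + (2.4)·(-3) + (-0.6)·(-1) + (1.4)·(0)) / 4 = -9/4 = -2.25
  s[Z,Z] = ((1)·(1) + (3)·(3) + (-3)·(-3) + (-1)·(-1) + (0)·(0)) / 4 = 20/4 = 5
  Sample standard deviations s_i = √(s[i,i]):
  s(X) = √(8.7) = 2.9496
  s(Y) = √(5.3) = 2.3022
  s(Z) = √(5) = 2.2361

Step 3 — r_{ij} = s_{ij} / (s_i · s_j):
  r[X,X] = 1 (diagonal).
  r[X,Y] = 0.65 / (2.9496 · 2.3022) = 0.65 / 6.7904 = 0.0957
  r[X,Z] = -4.75 / (2.9496 · 2.2361) = -4.75 / 6.5955 = -0.7202
  r[Y,Y] = 1 (diagonal).
  r[Y,Z] = -2.25 / (2.3022 · 2.2361) = -2.25 / 5.1478 = -0.4371
  r[Z,Z] = 1 (diagonal).

R is symmetric with unit diagonal. Assembling:

R = [[1, 0.0957, -0.7202],
 [0.0957, 1, -0.4371],
 [-0.7202, -0.4371, 1]]


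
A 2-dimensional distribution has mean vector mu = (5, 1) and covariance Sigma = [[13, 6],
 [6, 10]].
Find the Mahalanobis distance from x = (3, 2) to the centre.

Step 1 — centre the observation: (x - mu) = (-2, 1).

Step 2 — invert Sigma. det(Sigma) = 13·10 - (6)² = 94.
  Sigma^{-1} = (1/det) · [[d, -b], [-b, a]] = [[0.1064, -0.0638],
 [-0.0638, 0.1383]].

Step 3 — form the quadratic (x - mu)^T · Sigma^{-1} · (x - mu):
  Sigma^{-1} · (x - mu) = (-0.2766, 0.266).
  (x - mu)^T · [Sigma^{-1} · (x - mu)] = (-2)·(-0.2766) + (1)·(0.266) = 0.8191.

Step 4 — take square root: d = √(0.8191) ≈ 0.9051.

d(x, mu) = √(0.8191) ≈ 0.9051


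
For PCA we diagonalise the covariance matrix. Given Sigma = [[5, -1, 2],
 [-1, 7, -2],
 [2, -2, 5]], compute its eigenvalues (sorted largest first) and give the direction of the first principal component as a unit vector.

Step 1 — characteristic polynomial p(λ) = det(λI - Sigma) = λ³ - tr·λ² + c_1·λ - det, where tr = trace, c_1 = sum of the principal 2×2 minors, det = det(Sigma):
  tr = 5 + 7 + 5 = 17,
  c_1 = (5·7 - (-1)²) + (5·5 - (2)²) + (7·5 - (-2)²) = 34 + 21 + 31 = 86,
  det = 5·(7·5 - (-2)²) - (-1)·((-1)·5 - (-2)·(2)) + (2)·((-1)·(-2) - 7·(2)) = 5·(31) - (-1)·(-1) + (2)·(-12) = 130.
  So p(λ) = λ³ - 17λ² + 86λ - 130.
Step 2 — look for an integer root (rational root theorem: any rational root is an integer divisor of 130). Testing λ = 5:
  p(5) = 125 - 425 + 430 - 130 = 0  ✓
  Dividing out (λ - 5): p(λ) = (λ - 5)(λ² - 12λ + 26).
Step 3 — remaining eigenvalues from the quadratic λ² - 12λ + 26 = 0:
  Δ = 12² - 4·26 = 144 - 104 = 40,  λ = (12 ± √40)/2 = (12 ± 6.3246)/2 ≈ 9.1623 or 2.8377.
  Sorted: λ_1 = 9.1623,  λ_2 = 5,  λ_3 = 2.8377  (check: sum = 17 = tr ✓).

Step 4 — unit eigenvector for λ_1 ≈ 9.1623: v spans the null space of (Sigma - λ_1 I), whose rows are
  r_1 = (-4.1623, -1, 2),  r_2 = (-1, -2.1623, -2),  r_3 = (2, -2, -4.1623).
  v is orthogonal to every row, so take v ∝ r_1 × r_2 = ((-1)·(-2) - (2)·(-2.1623), (2)·(-1) - (-4.1623)·(-2), (-4.1623)·(-2.1623) - (-1)·(-1)) ≈ (6.3246, -10.3246, 8).
  Let u = (6.3246, -10.3246, 8).
  ||u|| = √((6.3246)² + (-10.3246)² + (8)²) = √(210.5964) ≈ 14.5119,  v_1 = u/||u|| ≈ (0.4358, -0.7115, 0.5513) (||v_1|| = 1).

λ_1 = 9.1623,  λ_2 = 5,  λ_3 = 2.8377;  v_1 ≈ (0.4358, -0.7115, 0.5513)


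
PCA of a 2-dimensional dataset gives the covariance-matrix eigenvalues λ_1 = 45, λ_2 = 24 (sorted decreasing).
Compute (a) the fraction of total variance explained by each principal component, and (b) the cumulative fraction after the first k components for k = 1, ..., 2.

Step 1 — total variance = trace(Sigma) = Σ λ_i = 45 + 24 = 69.

Step 2 — fraction explained by component i = λ_i / Σ λ:
  PC1: 45/69 = 0.6522
  PC2: 24/69 = 0.3478

Step 3 — cumulative fraction after k components = (λ_1 + ... + λ_k) / Σ λ:
  k = 1: 45/69 = 0.6522
  k = 2: (45 + 24)/69 = 69/69 = 1

Summary (fraction, with percent):

explained: PC1 0.6522 (65.22%), PC2 0.3478 (34.78%);  cumulative: 0.6522, 1


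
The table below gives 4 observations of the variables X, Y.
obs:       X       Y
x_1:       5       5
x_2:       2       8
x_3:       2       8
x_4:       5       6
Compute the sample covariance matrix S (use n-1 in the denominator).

Step 1 — column means:
  mean(X) = (5 + 2 + 2 + 5) / 4 = 14/4 = 3.5
  mean(Y) = (5 + 8 + 8 + 6) / 4 = 27/4 = 6.75

Step 2 — sample covariance S[i,j] = (1/(n-1)) · Σ_k (x_{k,i} - mean_i) · (x_{k,j} - mean_j), with n-1 = 3.
  S[X,X] = ((1.5)·(1.5) + (-1.5)·(-1.5) + (-1.5)·(-1.5) + (1.5)·(1.5)) / 3 = 9/3 = 3
  S[X,Y] = ((1.5)·(-1.75) + (-1.5)·(1.25) + (-1.5)·(1.25) + (1.5)·(-0.75)) / 3 = -7.5/3 = -2.5
  S[Y,Y] = ((-1.75)·(-1.75) + (1.25)·(1.25) + (1.25)·(1.25) + (-0.75)·(-0.75)) / 3 = 6.75/3 = 2.25

S is symmetric (S[j,i] = S[i,j]). Assembling:

S = [[3, -2.5],
 [-2.5, 2.25]]


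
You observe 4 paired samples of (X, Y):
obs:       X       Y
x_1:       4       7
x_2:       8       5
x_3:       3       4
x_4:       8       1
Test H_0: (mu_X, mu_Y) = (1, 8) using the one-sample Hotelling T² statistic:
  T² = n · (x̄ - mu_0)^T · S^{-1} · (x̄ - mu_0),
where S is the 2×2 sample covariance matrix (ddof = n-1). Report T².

Step 1 — sample mean vector:
  mean(X) = (4 + 8 + 3 + 8) / 4 = 23/4 = 5.75
  mean(Y) = (7 + 5 + 4 + 1) / 4 = 17/4 = 4.25
  x̄ = (5.75, 4.25),  deviation x̄ - mu_0 = (5.75, 4.25) - (1, 8) = (4.75, -3.75).

Step 2 — sample covariance matrix, S[i,j] = (1/(n-1)) · Σ_k (x_{k,i} - mean_i) · (x_{k,j} - mean_j), divisor n-1 = 3:
  S[X,X] = ((-1.75)·(-1.75) + (2.25)·(2.25) + (-2.75)·(-2.75) + (2.25)·(2.25)) / 3 = 20.75/3 = 6.9167
  S[X,Y] = ((-1.75)·(2.75) + (2.25)·(0.75) + (-2.75)·(-0.25) + (2.25)·(-3.25)) / 3 = -9.75/3 = -3.25
  S[Y,Y] = ((2.75)·(2.75) + (0.75)·(0.75) + (-0.25)·(-0.25) + (-3.25)·(-3.25)) / 3 = 18.75/3 = 6.25
  S = [[6.9167, -3.25],
 [-3.25, 6.25]].

Step 3 — invert S. det(S) = 6.9167·6.25 - (-3.25)² = 32.6667.
  S^{-1} = (1/det) · [[d, -b], [-b, a]] = [[0.1913, 0.0995],
 [0.0995, 0.2117]].

Step 4 — quadratic form (x̄ - mu_0)^T · S^{-1} · (x̄ - mu_0):
  S^{-1} · (x̄ - mu_0) = (0.5357, -0.3214),
  (x̄ - mu_0)^T · [...] = (4.75)·(0.5357) + (-3.75)·(-0.3214) = 3.75.

Step 5 — scale by n: T² = 4 · 3.75 = 15.

T² ≈ 15


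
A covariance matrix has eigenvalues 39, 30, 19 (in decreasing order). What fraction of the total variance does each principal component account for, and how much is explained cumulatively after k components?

Step 1 — total variance = trace(Sigma) = Σ λ_i = 39 + 30 + 19 = 88.

Step 2 — fraction explained by component i = λ_i / Σ λ:
  PC1: 39/88 = 0.4432
  PC2: 30/88 = 0.3409
  PC3: 19/88 = 0.2159

Step 3 — cumulative fraction after k components = (λ_1 + ... + λ_k) / Σ λ:
  k = 1: 39/88 = 0.4432
  k = 2: (39 + 30)/88 = 69/88 = 0.7841
  k = 3: (39 + 30 + 19)/88 = 88/88 = 1

Summary (fraction, with percent):

explained: PC1 0.4432 (44.32%), PC2 0.3409 (34.09%), PC3 0.2159 (21.59%);  cumulative: 0.4432, 0.7841, 1


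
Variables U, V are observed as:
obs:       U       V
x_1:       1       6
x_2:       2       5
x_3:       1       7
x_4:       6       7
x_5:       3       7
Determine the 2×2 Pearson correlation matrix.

Step 1 — column means:
  mean(U) = (1 + 2 + 1 + 6 + 3) / 5 = 13/5 = 2.6
  mean(V) = (6 + 5 + 7 + 7 + 7) / 5 = 32/5 = 6.4

Step 2 — sample variances and covariances s[i,j] = (1/(n-1)) · Σ_k (x_{k,i} - mean_i) · (x_{k,j} - mean_j), with n-1 = 4:
  s[U,U] = ((-1.6)·(-1.6) + (-0.6)·(-0.6) + (-1.6)·(-1.6) + (3.4)·(3.4) + (0.4)·(0.4)) / 4 = 17.2/4 = 4.3
  s[U,V] = ((-1.6)·(-0.4) + (-0.6)·(-1.4) + (-1.6)·(0.6) + (3.4)·(0.6) + (0.4)·(0.6)) / 4 = 2.8/4 = 0.7
  s[V,V] = ((-0.4)·(-0.4) + (-1.4)·(-1.4) + (0.6)·(0.6) + (0.6)·(0.6) + (0.6)·(0.6)) / 4 = 3.2/4 = 0.8
  Sample standard deviations s_i = √(s[i,i]):
  s(U) = √(4.3) = 2.0736
  s(V) = √(0.8) = 0.8944

Step 3 — r_{ij} = s_{ij} / (s_i · s_j):
  r[U,U] = 1 (diagonal).
  r[U,V] = 0.7 / (2.0736 · 0.8944) = 0.7 / 1.8547 = 0.3774
  r[V,V] = 1 (diagonal).

R is symmetric with unit diagonal. Assembling:

R = [[1, 0.3774],
 [0.3774, 1]]


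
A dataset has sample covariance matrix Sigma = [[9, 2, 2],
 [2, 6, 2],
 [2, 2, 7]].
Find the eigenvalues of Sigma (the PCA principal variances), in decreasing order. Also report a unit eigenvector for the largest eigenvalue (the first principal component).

Step 1 — characteristic polynomial p(λ) = det(λI - Sigma) = λ³ - tr·λ² + c_1·λ - det, where tr = trace, c_1 = sum of the principal 2×2 minors, det = det(Sigma):
  tr = 9 + 6 + 7 = 22,
  c_1 = (9·6 - (2)²) + (9·7 - (2)²) + (6·7 - (2)²) = 50 + 59 + 38 = 147,
  det = 9·(6·7 - (2)²) - (2)·((2)·7 - (2)·(2)) + (2)·((2)·(2) - 6·(2)) = 9·(38) - (2)·(10) + (2)·(-8) = 306.
  So p(λ) = λ³ - 22λ² + 147λ - 306.
Step 2 — look for an integer root (rational root theorem: any rational root is an integer divisor of 306). Testing λ = 6:
  p(6) = 216 - 792 + 882 - 306 = 0  ✓
  Dividing out (λ - 6): p(λ) = (λ - 6)(λ² - 16λ + 51).
Step 3 — remaining eigenvalues from the quadratic λ² - 16λ + 51 = 0:
  Δ = 16² - 4·51 = 256 - 204 = 52,  λ = (16 ± √52)/2 = (16 ± 7.2111)/2 ≈ 11.6056 or 4.3944.
  Sorted: λ_1 = 11.6056,  λ_2 = 6,  λ_3 = 4.3944  (check: sum = 22 = tr ✓).

Step 4 — unit eigenvector for λ_1 ≈ 11.6056: v spans the null space of (Sigma - λ_1 I), whose rows are
  r_1 = (-2.6056, 2, 2),  r_2 = (2, -5.6056, 2),  r_3 = (2, 2, -4.6056).
  v is orthogonal to every row, so take v ∝ r_1 × r_2 = ((2)·(2) - (2)·(-5.6056), (2)·(2) - (-2.6056)·(2), (-2.6056)·(-5.6056) - (2)·(2)) ≈ (15.2111, 9.2111, 10.6056).
  Let u = (15.2111, 9.2111, 10.6056).
  ||u|| = √((15.2111)² + (9.2111)² + (10.6056)²) = √(428.6998) ≈ 20.7051,  v_1 = u/||u|| ≈ (0.7347, 0.4449, 0.5122) (||v_1|| = 1).

λ_1 = 11.6056,  λ_2 = 6,  λ_3 = 4.3944;  v_1 ≈ (0.7347, 0.4449, 0.5122)


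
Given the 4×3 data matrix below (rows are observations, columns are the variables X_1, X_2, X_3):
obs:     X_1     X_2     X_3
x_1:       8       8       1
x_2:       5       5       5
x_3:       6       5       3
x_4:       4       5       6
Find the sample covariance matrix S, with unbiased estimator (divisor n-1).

Step 1 — column means:
  mean(X_1) = (8 + 5 + 6 + 4) / 4 = 23/4 = 5.75
  mean(X_2) = (8 + 5 + 5 + 5) / 4 = 23/4 = 5.75
  mean(X_3) = (1 + 5 + 3 + 6) / 4 = 15/4 = 3.75

Step 2 — sample covariance S[i,j] = (1/(n-1)) · Σ_k (x_{k,i} - mean_i) · (x_{k,j} - mean_j), with n-1 = 3.
  S[X_1,X_1] = ((2.25)·(2.25) + (-0.75)·(-0.75) + (0.25)·(0.25) + (-1.75)·(-1.75)) / 3 = 8.75/3 = 2.9167
  S[X_1,X_2] = ((2.25)·(2.25) + (-0.75)·(-0.75) + (0.25)·(-0.75) + (-1.75)·(-0.75)) / 3 = 6.75/3 = 2.25
  S[X_1,X_3] = ((2.25)·(-2.75) + (-0.75)·(1.25) + (0.25)·(-0.75) + (-1.75)·(2.25)) / 3 = -11.25/3 = -3.75
  S[X_2,X_2] = ((2.25)·(2.25) + (-0.75)·(-0.75) + (-0.75)·(-0.75) + (-0.75)·(-0.75)) / 3 = 6.75/3 = 2.25
  S[X_2,X_3] = ((2.25)·(-2.75) + (-0.75)·(1.25) + (-0.75)·(-0.75) + (-0.75)·(2.25)) / 3 = -8.25/3 = -2.75
  S[X_3,X_3] = ((-2.75)·(-2.75) + (1.25)·(1.25) + (-0.75)·(-0.75) + (2.25)·(2.25)) / 3 = 14.75/3 = 4.9167

S is symmetric (S[j,i] = S[i,j]). Assembling:

S = [[2.9167, 2.25, -3.75],
 [2.25, 2.25, -2.75],
 [-3.75, -2.75, 4.9167]]
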